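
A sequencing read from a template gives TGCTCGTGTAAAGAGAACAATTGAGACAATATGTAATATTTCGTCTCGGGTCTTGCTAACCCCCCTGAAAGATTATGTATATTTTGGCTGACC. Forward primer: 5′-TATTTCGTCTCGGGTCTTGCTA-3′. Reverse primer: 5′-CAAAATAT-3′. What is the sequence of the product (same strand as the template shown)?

Scanning the template, TATTTCGTCTCGGGTCTTGCTA occurs at positions 37–58; this primer anneals to the bottom strand there with its 3' end pointing downstream.
Reverse complement of the reverse primer: ATATTTTG. This occurs on the top strand at positions 79–86.
The product is the template from position 37 through 86 (50 bp).

5'-TATTTCGTCTCGGGTCTTGCTAACCCCCCTGAAAGATTATGTATATTTTG-3'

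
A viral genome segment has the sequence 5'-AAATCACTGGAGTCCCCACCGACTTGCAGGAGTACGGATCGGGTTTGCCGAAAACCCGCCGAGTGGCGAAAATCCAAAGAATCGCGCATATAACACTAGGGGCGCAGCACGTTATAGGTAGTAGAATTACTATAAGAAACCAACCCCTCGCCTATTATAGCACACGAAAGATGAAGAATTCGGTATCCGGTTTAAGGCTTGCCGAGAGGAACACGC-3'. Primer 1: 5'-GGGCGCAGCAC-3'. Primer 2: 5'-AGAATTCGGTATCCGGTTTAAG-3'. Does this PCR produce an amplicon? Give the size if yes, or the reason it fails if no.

No product — both primers anneal to the same strand and extend in the same direction.

Primer 1 (GGGCGCAGCAC) matches the top strand at positions 100–110 (3' end points downstream).
Primer 2 (AGAATTCGGTATCCGGTTTAAG) also matches the top strand directly, at positions 175–196 — its reverse complement CTTAAACCGGATACCGAATTCT is not present.
Both primers anneal to the bottom strand with 3' ends pointing the same way, so neither can prime synthesis back toward the other.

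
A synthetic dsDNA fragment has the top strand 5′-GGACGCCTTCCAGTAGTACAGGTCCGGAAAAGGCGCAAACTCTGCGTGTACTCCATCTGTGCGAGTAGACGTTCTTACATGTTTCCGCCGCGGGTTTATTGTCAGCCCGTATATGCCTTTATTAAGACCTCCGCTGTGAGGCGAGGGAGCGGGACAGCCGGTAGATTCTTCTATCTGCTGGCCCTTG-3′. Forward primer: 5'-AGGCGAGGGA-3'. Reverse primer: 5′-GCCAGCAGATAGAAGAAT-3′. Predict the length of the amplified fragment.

44 bp

Forward primer AGGCGAGGGA is found on the top strand at positions 139–148.
Taking the reverse complement of GCCAGCAGATAGAAGAAT gives ATTCTTCTATCTGCTGGC, found at positions 165–182 on the template; the primer anneals here to the top strand with its 3' end pointing upstream.
Amplicon spans positions 139–182: 44 bp.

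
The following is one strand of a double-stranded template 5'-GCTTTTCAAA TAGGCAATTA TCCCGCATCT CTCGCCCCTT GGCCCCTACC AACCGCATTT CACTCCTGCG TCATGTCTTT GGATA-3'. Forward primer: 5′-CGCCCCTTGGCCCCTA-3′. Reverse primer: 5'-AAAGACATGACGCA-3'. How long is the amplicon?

The forward primer matches the template at positions 33–48.
Reverse complement of the reverse primer: TGCGTCATGTCTTT. This occurs on the top strand at positions 67–80.
The product runs from position 33 to position 80, so its length is 80 − 33 + 1 = 48 bp.

48 bp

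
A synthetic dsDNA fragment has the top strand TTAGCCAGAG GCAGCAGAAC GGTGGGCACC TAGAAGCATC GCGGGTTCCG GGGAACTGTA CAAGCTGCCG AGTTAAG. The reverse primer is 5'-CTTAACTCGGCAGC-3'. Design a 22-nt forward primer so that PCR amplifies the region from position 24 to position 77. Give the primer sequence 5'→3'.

The reverse primer's reverse complement GCTGCCGAGTTAAG matches the template at positions 64–77; the product starts at position 24.
The forward primer is identical to the top strand over positions 24–45: GGGCACCTAGAAGCATCGCGGG.

5'-GGGCACCTAGAAGCATCGCGGG-3'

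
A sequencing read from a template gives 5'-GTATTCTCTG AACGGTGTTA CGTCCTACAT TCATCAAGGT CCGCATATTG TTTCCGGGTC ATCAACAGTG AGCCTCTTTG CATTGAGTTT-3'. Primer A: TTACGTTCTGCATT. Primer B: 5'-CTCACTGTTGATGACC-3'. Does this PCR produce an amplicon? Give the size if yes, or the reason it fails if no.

Primer A (TTACGTTCTGCATT) does not match the top strand, and its reverse complement AATGCAGAACGTAA does not match either.
With no annealing site for primer A, no amplification occurs.

No product — primer A has no binding site in the template.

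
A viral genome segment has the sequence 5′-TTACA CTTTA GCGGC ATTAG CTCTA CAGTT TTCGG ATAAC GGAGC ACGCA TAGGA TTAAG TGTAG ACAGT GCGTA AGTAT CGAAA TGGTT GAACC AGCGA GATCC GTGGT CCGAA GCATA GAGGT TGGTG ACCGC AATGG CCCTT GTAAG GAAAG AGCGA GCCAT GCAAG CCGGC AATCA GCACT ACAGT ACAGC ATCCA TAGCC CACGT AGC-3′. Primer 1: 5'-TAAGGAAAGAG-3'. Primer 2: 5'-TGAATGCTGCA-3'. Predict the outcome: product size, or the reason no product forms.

No product — primer 2 has no binding site in the template.

Primer 2 (TGAATGCTGCA) does not match the top strand, and its reverse complement TGCAGCATTCA does not match either.
With no annealing site for primer 2, no amplification occurs.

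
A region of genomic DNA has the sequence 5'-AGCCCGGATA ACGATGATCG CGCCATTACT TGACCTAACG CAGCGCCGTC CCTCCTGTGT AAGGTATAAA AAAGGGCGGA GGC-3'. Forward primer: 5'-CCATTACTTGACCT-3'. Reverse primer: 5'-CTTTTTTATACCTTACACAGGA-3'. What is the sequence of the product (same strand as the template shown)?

5'-CCATTACTTGACCTAACGCAGCGCCGTCCCTCCTGTGTAAGGTATAAAAAAG-3'

Forward primer CCATTACTTGACCT is found on the top strand at positions 23–36.
Reverse complement of the reverse primer: TCCTGTGTAAGGTATAAAAAAG. This occurs on the top strand at positions 53–74.
The product is the template from position 23 through 74 (52 bp).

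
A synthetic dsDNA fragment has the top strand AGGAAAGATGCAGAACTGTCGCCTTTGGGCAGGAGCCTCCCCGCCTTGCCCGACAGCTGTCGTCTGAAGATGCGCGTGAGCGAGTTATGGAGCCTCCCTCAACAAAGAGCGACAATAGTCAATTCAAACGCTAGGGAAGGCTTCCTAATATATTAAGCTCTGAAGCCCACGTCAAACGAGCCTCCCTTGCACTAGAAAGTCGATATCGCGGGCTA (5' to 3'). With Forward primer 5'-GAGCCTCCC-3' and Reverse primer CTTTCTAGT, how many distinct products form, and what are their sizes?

Three products: 167 bp, 110 bp, 22 bp

The forward primer GAGCCTCCC matches the top strand at positions 33–41, 90–98, 178–186.
The reverse primer's reverse complement is ACTAGAAAG, matching at positions 191–199.
Each forward site pairs with the reverse site to give a product ending at position 199: sizes 167, 110, 22 bp.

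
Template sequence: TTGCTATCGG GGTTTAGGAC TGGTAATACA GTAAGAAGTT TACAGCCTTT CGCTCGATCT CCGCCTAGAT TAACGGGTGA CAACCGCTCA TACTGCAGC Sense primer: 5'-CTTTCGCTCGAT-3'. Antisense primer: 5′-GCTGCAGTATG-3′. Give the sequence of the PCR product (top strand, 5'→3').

The forward primer matches the template at positions 47–58.
The reverse primer's reverse complement is CATACTGCAGC, which matches the template at positions 89–99.
The product is the template from position 47 through 99 (53 bp).

5'-CTTTCGCTCGATCTCCGCCTAGATTAACGGGTGACAACCGCTCATACTGCAGC-3'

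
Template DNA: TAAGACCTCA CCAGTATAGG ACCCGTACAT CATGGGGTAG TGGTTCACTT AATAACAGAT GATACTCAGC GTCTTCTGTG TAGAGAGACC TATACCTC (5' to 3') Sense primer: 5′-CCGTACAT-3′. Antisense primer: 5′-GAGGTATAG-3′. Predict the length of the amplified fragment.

Scanning the template, CCGTACAT occurs at positions 23–30; this primer anneals to the bottom strand there with its 3' end pointing downstream.
Reverse complement of the reverse primer: CTATACCTC. This occurs on the top strand at positions 90–98.
The product runs from position 23 to position 98, so its length is 98 − 23 + 1 = 76 bp.

76 bp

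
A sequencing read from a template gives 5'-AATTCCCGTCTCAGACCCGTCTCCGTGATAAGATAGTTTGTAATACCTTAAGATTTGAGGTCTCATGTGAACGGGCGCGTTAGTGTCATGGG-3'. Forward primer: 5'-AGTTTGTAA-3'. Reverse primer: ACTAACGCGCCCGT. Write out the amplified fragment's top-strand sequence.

Forward primer AGTTTGTAA is found on the top strand at positions 35–43.
Reverse complement of the reverse primer: ACGGGCGCGTTAGT. This occurs on the top strand at positions 71–84.
The product is the template from position 35 through 84 (50 bp).

5'-AGTTTGTAATACCTTAAGATTTGAGGTCTCATGTGAACGGGCGCGTTAGT-3'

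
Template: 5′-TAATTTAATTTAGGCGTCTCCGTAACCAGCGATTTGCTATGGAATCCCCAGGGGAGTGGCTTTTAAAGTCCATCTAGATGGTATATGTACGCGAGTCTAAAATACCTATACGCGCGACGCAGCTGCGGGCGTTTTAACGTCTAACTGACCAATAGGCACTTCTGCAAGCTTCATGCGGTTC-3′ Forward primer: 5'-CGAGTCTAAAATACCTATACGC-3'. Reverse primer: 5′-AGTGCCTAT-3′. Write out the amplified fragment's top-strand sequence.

Forward primer CGAGTCTAAAATACCTATACGC is found on the top strand at positions 92–113.
Taking the reverse complement of AGTGCCTAT gives ATAGGCACT, found at positions 152–160 on the template; the primer anneals here to the top strand with its 3' end pointing upstream.
The product is the template from position 92 through 160 (69 bp).

5'-CGAGTCTAAAATACCTATACGCGCGACGCAGCTGCGGGCGTTTTAACGTCTAACTGACCAATAGGCACT-3'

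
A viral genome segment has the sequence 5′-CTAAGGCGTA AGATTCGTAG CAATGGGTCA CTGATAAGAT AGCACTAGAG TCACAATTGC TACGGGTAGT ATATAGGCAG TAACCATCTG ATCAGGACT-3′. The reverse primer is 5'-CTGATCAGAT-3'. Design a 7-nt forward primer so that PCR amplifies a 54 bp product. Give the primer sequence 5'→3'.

5'-GCACTAG-3'

The reverse primer's reverse complement ATCTGATCAG matches the template at positions 86–95, so the product ends at position 95.
A 54 bp product then starts at position 95 − 54 + 1 = 42.
The forward primer is identical to the top strand there: GCACTAG.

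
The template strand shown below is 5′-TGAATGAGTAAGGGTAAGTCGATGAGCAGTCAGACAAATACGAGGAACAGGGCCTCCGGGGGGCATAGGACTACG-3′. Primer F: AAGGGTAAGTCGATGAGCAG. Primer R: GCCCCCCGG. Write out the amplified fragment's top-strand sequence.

The forward primer matches the template at positions 10–29.
Reverse complement of the reverse primer: CCGGGGGGC. This occurs on the top strand at positions 56–64.
The product is the template from position 10 through 64 (55 bp).

5'-AAGGGTAAGTCGATGAGCAGTCAGACAAATACGAGGAACAGGGCCTCCGGGGGGC-3'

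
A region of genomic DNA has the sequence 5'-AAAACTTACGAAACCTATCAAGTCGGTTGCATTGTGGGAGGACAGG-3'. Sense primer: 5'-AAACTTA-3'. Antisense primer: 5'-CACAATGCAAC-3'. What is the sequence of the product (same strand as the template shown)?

5'-AAACTTACGAAACCTATCAAGTCGGTTGCATTGTG-3'

Forward primer AAACTTA is found on the top strand at positions 2–8.
The reverse primer's reverse complement is GTTGCATTGTG, which matches the template at positions 26–36.
The product is the template from position 2 through 36 (35 bp).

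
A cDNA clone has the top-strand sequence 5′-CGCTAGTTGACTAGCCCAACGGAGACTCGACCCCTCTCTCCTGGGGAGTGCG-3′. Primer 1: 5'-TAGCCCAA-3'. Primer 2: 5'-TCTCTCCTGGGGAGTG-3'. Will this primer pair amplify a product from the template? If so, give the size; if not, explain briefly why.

No product — both primers anneal to the same strand and extend in the same direction.

Primer 1 (TAGCCCAA) matches the top strand at positions 12–19 (3' end points downstream).
Primer 2 (TCTCTCCTGGGGAGTG) also matches the top strand directly, at positions 35–50 — its reverse complement CACTCCCCAGGAGAGA is not present.
Both primers anneal to the bottom strand with 3' ends pointing the same way, so neither can prime synthesis back toward the other.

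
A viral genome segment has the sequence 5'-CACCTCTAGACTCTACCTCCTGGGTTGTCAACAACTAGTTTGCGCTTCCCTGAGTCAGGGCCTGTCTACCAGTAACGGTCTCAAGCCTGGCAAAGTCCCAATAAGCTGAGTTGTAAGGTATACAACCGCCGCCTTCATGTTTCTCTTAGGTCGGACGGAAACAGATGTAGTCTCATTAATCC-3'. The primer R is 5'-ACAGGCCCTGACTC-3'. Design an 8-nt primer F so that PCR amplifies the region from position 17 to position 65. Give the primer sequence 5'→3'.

The reverse primer's reverse complement GAGTCAGGGCCTGT matches the template at positions 52–65; the product starts at position 17.
The forward primer is identical to the top strand over positions 17–24: CTCCTGGG.

5'-CTCCTGGG-3'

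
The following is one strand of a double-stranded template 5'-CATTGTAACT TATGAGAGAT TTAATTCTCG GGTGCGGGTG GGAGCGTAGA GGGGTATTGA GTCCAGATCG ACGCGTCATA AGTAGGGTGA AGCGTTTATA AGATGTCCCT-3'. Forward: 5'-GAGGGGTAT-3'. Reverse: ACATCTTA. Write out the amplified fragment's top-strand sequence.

Scanning the template, GAGGGGTAT occurs at positions 49–57; this primer anneals to the bottom strand there with its 3' end pointing downstream.
Taking the reverse complement of ACATCTTA gives TAAGATGT, found at positions 99–106 on the template; the primer anneals here to the top strand with its 3' end pointing upstream.
The product is the template from position 49 through 106 (58 bp).

5'-GAGGGGTATTGAGTCCAGATCGACGCGTCATAAGTAGGGTGAAGCGTTTATAAGATGT-3'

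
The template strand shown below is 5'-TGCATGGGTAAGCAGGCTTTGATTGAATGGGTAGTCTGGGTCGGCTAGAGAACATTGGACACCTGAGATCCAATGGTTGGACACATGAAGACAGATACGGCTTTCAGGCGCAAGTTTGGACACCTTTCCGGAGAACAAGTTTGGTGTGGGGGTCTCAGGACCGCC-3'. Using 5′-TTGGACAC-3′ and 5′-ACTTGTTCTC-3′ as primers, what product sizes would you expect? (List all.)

The forward primer TTGGACAC matches the top strand at positions 55–62, 77–84, 116–123.
The reverse primer's reverse complement is GAGAACAAGT, matching at positions 131–140.
Each forward site pairs with the reverse site to give a product ending at position 140: sizes 86, 64, 25 bp.

86 bp, 64 bp, 25 bp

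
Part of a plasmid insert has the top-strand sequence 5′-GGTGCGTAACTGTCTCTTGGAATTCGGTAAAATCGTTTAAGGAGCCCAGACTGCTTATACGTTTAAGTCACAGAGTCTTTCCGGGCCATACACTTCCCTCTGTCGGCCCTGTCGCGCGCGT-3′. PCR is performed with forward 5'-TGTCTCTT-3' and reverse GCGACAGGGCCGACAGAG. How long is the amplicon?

105 bp

Scanning the template, TGTCTCTT occurs at positions 11–18; this primer anneals to the bottom strand there with its 3' end pointing downstream.
The reverse primer's reverse complement is CTCTGTCGGCCCTGTCGC, which matches the template at positions 98–115.
Amplicon spans positions 11–115: 105 bp.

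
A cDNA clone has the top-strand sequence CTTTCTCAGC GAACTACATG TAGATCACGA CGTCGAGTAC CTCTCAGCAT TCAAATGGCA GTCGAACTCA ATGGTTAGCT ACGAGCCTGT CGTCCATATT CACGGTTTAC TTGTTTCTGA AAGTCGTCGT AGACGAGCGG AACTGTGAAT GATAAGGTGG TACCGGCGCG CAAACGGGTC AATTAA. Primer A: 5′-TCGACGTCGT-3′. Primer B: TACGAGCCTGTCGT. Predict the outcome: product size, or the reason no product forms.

No product — the primers' 3' ends point away from each other.

Primer A (TCGACGTCGT) has reverse complement ACGACGTCGA, which matches the top strand at positions 27–36; primer A anneals to the top strand there with its 3' end pointing upstream toward position 27.
Primer B (TACGAGCCTGTCGT) matches the top strand directly at positions 80–93; it anneals to the bottom strand with its 3' end pointing downstream toward position 93.
The 3' ends diverge (primer A extends toward position 1, primer B toward position 186), so the primers never converge on a shared product.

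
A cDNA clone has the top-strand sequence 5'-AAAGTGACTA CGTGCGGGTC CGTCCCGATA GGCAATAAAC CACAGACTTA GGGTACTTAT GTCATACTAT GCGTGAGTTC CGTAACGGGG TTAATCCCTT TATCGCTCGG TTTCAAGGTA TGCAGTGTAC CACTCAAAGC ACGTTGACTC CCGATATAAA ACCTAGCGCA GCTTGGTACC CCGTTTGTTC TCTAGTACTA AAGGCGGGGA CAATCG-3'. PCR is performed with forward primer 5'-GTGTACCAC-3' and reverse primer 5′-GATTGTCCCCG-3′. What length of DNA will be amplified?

Forward primer GTGTACCAC is found on the top strand at positions 125–133.
Reverse complement of the reverse primer: CGGGGACAATC. This occurs on the top strand at positions 205–215.
Amplicon spans positions 125–215: 91 bp.

91 bp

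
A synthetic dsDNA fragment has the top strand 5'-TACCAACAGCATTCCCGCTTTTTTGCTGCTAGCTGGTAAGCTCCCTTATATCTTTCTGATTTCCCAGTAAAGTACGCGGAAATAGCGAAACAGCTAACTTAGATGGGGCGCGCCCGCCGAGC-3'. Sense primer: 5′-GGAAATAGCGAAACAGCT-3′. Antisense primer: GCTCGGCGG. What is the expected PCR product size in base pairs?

Forward primer GGAAATAGCGAAACAGCT is found on the top strand at positions 78–95.
Taking the reverse complement of GCTCGGCGG gives CCGCCGAGC, found at positions 114–122 on the template; the primer anneals here to the top strand with its 3' end pointing upstream.
Amplicon spans positions 78–122: 45 bp.

45 bp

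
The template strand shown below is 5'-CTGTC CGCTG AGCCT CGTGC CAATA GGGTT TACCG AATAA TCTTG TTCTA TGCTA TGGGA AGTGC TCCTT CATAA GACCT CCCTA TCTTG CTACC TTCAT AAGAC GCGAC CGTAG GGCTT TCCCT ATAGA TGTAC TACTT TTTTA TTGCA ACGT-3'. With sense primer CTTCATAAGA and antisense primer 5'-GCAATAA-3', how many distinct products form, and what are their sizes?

Two products: 82 bp, 55 bp

The forward primer CTTCATAAGA matches the top strand at positions 68–77, 95–104.
The reverse primer's reverse complement is TTATTGC, matching at positions 143–149.
Each forward site pairs with the reverse site to give a product ending at position 149: sizes 82, 55 bp.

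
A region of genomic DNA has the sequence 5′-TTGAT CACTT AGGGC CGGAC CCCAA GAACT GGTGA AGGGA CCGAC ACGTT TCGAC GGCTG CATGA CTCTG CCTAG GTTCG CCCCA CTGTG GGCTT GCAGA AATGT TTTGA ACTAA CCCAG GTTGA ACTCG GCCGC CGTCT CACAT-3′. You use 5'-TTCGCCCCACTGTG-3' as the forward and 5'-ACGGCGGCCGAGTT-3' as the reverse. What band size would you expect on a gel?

62 bp

Forward primer TTCGCCCCACTGTG is found on the top strand at positions 77–90.
Reverse complement of the reverse primer: AACTCGGCCGCCGT. This occurs on the top strand at positions 125–138.
Product length = (reverse-primer end) − (forward-primer start) + 1 = 138 − 77 + 1 = 62 bp.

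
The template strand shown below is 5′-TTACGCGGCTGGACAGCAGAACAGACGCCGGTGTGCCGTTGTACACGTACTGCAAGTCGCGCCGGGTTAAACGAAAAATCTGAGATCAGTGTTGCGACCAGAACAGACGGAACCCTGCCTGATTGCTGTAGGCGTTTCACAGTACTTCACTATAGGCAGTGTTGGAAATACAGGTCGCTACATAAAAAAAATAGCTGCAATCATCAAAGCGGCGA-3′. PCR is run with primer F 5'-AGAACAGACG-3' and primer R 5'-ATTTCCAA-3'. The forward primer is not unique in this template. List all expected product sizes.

152 bp, 70 bp

The forward primer AGAACAGACG matches the top strand at positions 18–27, 100–109.
The reverse primer's reverse complement is TTGGAAAT, matching at positions 162–169.
Each forward site pairs with the reverse site to give a product ending at position 169: sizes 152, 70 bp.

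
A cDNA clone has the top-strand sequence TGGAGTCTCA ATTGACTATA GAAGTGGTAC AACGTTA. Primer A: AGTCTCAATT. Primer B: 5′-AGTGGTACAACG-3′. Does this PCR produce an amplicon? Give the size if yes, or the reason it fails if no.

Primer A (AGTCTCAATT) matches the top strand at positions 4–13 (3' end points downstream).
Primer B (AGTGGTACAACG) also matches the top strand directly, at positions 23–34 — its reverse complement CGTTGTACCACT is not present.
Both primers anneal to the bottom strand with 3' ends pointing the same way, so neither can prime synthesis back toward the other.

No product — both primers anneal to the same strand and extend in the same direction.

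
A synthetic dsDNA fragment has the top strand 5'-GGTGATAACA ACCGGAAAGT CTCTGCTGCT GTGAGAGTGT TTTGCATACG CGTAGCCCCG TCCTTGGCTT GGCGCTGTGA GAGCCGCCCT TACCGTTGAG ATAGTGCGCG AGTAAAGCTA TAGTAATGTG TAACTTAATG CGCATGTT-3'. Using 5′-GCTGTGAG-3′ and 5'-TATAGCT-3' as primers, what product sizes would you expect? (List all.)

95 bp, 49 bp

The forward primer GCTGTGAG matches the top strand at positions 28–35, 74–81.
The reverse primer's reverse complement is AGCTATA, matching at positions 116–122.
Each forward site pairs with the reverse site to give a product ending at position 122: sizes 95, 49 bp.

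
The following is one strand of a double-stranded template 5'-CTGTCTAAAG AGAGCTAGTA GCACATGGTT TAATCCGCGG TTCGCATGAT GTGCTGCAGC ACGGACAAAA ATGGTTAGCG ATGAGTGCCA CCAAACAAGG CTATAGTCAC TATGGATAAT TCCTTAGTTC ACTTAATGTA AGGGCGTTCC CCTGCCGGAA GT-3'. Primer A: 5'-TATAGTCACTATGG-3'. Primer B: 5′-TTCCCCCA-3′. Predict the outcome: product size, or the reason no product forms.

Primer B (TTCCCCCA) does not match the top strand, and its reverse complement TGGGGGAA does not match either.
With no annealing site for primer B, no amplification occurs.

No product — primer B has no binding site in the template.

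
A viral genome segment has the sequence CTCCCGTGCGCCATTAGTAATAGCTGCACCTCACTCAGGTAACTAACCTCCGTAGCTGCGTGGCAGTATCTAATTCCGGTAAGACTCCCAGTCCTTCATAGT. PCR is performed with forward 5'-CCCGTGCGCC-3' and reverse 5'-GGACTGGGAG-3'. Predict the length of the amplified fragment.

Forward primer CCCGTGCGCC is found on the top strand at positions 3–12.
Reverse complement of the reverse primer: CTCCCAGTCC. This occurs on the top strand at positions 85–94.
Amplicon spans positions 3–94: 92 bp.

92 bp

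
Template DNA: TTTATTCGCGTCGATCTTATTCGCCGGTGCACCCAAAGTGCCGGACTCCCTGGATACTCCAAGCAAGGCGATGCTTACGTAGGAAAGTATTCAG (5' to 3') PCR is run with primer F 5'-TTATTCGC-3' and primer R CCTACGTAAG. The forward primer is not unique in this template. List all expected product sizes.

82 bp, 67 bp

The forward primer TTATTCGC matches the top strand at positions 2–9, 17–24.
The reverse primer's reverse complement is CTTACGTAGG, matching at positions 74–83.
Each forward site pairs with the reverse site to give a product ending at position 83: sizes 82, 67 bp.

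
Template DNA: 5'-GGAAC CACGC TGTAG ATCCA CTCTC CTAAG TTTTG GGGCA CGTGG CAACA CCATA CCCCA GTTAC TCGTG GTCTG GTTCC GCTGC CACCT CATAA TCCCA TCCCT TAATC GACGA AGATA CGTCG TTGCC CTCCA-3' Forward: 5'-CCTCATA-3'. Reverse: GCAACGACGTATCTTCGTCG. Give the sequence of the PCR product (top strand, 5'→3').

Forward primer CCTCATA is found on the top strand at positions 88–94.
The reverse primer's reverse complement is CGACGAAGATACGTCGTTGC, which matches the template at positions 110–129.
The product is the template from position 88 through 129 (42 bp).

5'-CCTCATAATCCCATCCCTTAATCGACGAAGATACGTCGTTGC-3'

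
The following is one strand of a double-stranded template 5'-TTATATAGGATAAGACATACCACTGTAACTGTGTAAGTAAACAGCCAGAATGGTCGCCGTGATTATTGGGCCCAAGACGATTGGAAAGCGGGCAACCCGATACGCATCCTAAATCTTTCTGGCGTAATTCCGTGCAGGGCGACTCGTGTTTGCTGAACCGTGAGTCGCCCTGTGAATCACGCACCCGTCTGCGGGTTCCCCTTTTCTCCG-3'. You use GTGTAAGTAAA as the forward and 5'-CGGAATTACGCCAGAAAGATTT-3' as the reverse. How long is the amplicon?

102 bp

Scanning the template, GTGTAAGTAAA occurs at positions 31–41; this primer anneals to the bottom strand there with its 3' end pointing downstream.
The reverse primer's reverse complement is AAATCTTTCTGGCGTAATTCCG, which matches the template at positions 111–132.
Amplicon spans positions 31–132: 102 bp.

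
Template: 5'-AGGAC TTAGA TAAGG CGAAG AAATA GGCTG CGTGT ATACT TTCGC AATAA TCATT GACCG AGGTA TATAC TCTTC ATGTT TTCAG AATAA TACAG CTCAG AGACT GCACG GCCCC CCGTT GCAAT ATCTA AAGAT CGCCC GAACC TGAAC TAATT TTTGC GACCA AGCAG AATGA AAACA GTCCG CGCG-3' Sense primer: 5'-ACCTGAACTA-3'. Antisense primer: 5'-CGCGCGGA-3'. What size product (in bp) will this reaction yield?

Scanning the template, ACCTGAACTA occurs at positions 143–152; this primer anneals to the bottom strand there with its 3' end pointing downstream.
Taking the reverse complement of CGCGCGGA gives TCCGCGCG, found at positions 182–189 on the template; the primer anneals here to the top strand with its 3' end pointing upstream.
The product runs from position 143 to position 189, so its length is 189 − 143 + 1 = 47 bp.

47 bp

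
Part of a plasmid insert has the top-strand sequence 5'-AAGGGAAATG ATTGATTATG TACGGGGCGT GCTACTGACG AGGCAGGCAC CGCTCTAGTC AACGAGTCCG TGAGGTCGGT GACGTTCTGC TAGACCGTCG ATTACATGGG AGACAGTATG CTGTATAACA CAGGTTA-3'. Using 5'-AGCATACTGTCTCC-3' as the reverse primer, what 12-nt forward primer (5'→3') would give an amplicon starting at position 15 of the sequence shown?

The reverse primer's reverse complement GGAGACAGTATGCT matches the template at positions 109–122; the product starts at position 15.
The forward primer is identical to the top strand over positions 15–26: ATTATGTACGGG.

5'-ATTATGTACGGG-3'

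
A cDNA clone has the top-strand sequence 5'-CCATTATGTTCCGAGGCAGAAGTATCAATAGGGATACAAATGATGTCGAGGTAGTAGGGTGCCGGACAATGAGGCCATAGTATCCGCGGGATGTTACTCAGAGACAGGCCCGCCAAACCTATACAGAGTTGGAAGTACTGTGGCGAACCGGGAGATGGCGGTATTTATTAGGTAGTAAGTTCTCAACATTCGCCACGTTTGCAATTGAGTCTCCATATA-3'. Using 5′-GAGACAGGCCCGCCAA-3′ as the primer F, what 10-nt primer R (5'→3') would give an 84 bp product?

The forward primer binds at positions 101–116, so an 84 bp product ends at position 101 + 84 − 1 = 184.
The reverse primer anneals to the top strand over positions 175–184, i.e. to GTAAGTTCTC.
Its sequence written 5'→3' is the reverse complement: GAGAACTTAC.

5'-GAGAACTTAC-3'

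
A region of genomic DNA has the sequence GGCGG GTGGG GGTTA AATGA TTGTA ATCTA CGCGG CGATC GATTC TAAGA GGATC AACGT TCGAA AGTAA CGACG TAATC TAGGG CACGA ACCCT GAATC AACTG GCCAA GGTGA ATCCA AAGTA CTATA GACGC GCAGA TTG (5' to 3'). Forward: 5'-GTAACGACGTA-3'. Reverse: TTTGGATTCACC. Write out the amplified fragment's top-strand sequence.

The forward primer matches the template at positions 67–77.
Taking the reverse complement of TTTGGATTCACC gives GGTGAATCCAAA, found at positions 111–122 on the template; the primer anneals here to the top strand with its 3' end pointing upstream.
The product is the template from position 67 through 122 (56 bp).

5'-GTAACGACGTAATCTAGGGCACGAACCCTGAATCAACTGGCCAAGGTGAATCCAAA-3'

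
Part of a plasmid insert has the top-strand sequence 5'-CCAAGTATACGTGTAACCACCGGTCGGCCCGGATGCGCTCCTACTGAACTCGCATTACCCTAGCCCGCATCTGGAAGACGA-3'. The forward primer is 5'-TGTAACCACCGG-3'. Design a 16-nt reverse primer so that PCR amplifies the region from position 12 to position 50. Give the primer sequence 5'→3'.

5'-AGTTCAGTAGGAGCGC-3'

The product's 3' end on the top strand is position 50.
The reverse primer anneals to the top strand over positions 35–50, i.e. to GCGCTCCTACTGAACT.
Its sequence written 5'→3' is the reverse complement: AGTTCAGTAGGAGCGC.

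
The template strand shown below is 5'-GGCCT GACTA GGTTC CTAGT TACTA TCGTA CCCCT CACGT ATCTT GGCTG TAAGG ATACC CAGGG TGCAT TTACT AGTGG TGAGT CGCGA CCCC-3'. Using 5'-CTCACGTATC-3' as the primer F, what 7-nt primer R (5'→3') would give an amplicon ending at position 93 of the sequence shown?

The forward primer binds at positions 34–43; the product's 3' end on the top strand is position 93.
The reverse primer anneals to the top strand over positions 87–93, i.e. to GCGACCC.
Its sequence written 5'→3' is the reverse complement: GGGTCGC.

5'-GGGTCGC-3'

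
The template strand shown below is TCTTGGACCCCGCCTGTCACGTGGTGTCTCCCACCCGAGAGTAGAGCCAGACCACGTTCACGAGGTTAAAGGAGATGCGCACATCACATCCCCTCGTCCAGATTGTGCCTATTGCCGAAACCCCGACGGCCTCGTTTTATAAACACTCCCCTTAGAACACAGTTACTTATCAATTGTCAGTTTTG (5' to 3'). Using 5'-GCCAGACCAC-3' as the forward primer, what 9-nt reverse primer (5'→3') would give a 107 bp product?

The forward primer binds at positions 46–55, so a 107 bp product ends at position 46 + 107 − 1 = 152.
The reverse primer anneals to the top strand over positions 144–152, i.e. to CACTCCCCT.
Its sequence written 5'→3' is the reverse complement: AGGGGAGTG.

5'-AGGGGAGTG-3'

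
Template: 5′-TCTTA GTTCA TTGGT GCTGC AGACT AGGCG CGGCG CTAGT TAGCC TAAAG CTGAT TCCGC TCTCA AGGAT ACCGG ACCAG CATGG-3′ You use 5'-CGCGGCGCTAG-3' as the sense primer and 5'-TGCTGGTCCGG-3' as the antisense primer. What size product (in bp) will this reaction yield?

Scanning the template, CGCGGCGCTAG occurs at positions 29–39; this primer anneals to the bottom strand there with its 3' end pointing downstream.
Reverse complement of the reverse primer: CCGGACCAGCA. This occurs on the top strand at positions 72–82.
Amplicon spans positions 29–82: 54 bp.

54 bp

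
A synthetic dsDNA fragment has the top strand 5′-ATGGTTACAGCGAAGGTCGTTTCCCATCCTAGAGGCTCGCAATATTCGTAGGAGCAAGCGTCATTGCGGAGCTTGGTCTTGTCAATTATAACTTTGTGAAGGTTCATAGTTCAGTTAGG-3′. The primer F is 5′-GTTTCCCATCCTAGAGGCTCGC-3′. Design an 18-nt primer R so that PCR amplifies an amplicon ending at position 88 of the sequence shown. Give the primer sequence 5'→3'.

5'-TAATTGACAAGACCAAGC-3'

The forward primer binds at positions 19–40; the product's 3' end on the top strand is position 88.
The reverse primer anneals to the top strand over positions 71–88, i.e. to GCTTGGTCTTGTCAATTA.
Its sequence written 5'→3' is the reverse complement: TAATTGACAAGACCAAGC.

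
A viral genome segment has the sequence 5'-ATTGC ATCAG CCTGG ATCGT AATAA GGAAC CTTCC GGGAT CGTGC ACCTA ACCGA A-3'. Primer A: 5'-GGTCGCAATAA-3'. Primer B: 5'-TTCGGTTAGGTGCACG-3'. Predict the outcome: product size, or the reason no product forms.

No product — primer A has no binding site in the template.

Primer A (GGTCGCAATAA) does not match the top strand, and its reverse complement TTATTGCGACC does not match either.
With no annealing site for primer A, no amplification occurs.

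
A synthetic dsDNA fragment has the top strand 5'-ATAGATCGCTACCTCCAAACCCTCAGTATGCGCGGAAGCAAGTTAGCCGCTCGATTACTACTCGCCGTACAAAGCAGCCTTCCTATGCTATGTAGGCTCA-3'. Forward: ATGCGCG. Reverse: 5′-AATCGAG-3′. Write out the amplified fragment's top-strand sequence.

5'-ATGCGCGGAAGCAAGTTAGCCGCTCGATT-3'

Scanning the template, ATGCGCG occurs at positions 28–34; this primer anneals to the bottom strand there with its 3' end pointing downstream.
Reverse complement of the reverse primer: CTCGATT. This occurs on the top strand at positions 50–56.
The product is the template from position 28 through 56 (29 bp).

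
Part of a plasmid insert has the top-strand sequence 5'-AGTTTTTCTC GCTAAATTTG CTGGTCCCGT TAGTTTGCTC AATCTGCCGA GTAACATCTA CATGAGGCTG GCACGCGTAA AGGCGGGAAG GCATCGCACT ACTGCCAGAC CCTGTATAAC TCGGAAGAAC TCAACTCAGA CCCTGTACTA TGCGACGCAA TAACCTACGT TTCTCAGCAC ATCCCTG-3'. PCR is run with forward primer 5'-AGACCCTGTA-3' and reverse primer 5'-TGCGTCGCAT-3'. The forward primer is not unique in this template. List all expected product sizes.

53 bp, 22 bp

The forward primer AGACCCTGTA matches the top strand at positions 107–116, 138–147.
The reverse primer's reverse complement is ATGCGACGCA, matching at positions 150–159.
Each forward site pairs with the reverse site to give a product ending at position 159: sizes 53, 22 bp.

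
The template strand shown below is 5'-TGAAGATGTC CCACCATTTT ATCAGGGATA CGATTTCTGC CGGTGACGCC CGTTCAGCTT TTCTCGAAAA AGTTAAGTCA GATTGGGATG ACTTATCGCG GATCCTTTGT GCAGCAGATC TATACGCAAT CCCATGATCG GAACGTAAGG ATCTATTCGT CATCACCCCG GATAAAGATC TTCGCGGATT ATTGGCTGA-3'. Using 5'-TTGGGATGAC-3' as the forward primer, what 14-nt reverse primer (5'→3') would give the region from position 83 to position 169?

The product's 3' end on the top strand is position 169.
The reverse primer anneals to the top strand over positions 156–169, i.e. to TTCGTCATCACCCC.
Its sequence written 5'→3' is the reverse complement: GGGGTGATGACGAA.

5'-GGGGTGATGACGAA-3'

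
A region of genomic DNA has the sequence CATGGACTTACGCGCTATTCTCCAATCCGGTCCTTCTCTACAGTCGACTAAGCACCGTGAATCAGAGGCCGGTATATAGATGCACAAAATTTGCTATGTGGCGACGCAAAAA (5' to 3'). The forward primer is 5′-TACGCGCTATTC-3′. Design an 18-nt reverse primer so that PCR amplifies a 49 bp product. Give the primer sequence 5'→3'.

The forward primer binds at positions 9–20, so a 49 bp product ends at position 9 + 49 − 1 = 57.
The reverse primer anneals to the top strand over positions 40–57, i.e. to ACAGTCGACTAAGCACCG.
Its sequence written 5'→3' is the reverse complement: CGGTGCTTAGTCGACTGT.

5'-CGGTGCTTAGTCGACTGT-3'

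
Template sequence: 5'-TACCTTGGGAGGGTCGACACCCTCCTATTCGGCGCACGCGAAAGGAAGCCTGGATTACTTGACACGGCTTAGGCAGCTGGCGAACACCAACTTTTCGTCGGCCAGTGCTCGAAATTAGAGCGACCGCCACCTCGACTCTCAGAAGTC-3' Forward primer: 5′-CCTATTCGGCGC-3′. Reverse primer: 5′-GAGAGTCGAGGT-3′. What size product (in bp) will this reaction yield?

117 bp

Forward primer CCTATTCGGCGC is found on the top strand at positions 24–35.
Reverse complement of the reverse primer: ACCTCGACTCTC. This occurs on the top strand at positions 129–140.
The product runs from position 24 to position 140, so its length is 140 − 24 + 1 = 117 bp.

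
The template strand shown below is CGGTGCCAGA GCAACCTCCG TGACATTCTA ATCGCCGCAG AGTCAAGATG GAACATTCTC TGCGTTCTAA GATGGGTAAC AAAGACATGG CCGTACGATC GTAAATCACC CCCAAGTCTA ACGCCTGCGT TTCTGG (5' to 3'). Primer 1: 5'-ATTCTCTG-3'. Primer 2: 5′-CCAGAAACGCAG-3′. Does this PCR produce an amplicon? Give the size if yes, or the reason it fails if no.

Primer 1 (ATTCTCTG) matches the top strand at positions 55–62; it acts as a forward primer.
Primer 2's reverse complement is CTGCGTTTCTGG, matching the top strand at positions 125–136; it acts as a reverse primer.
The 3' ends face each other across positions 55–136, giving an 82 bp product.

Yes — an 82 bp product.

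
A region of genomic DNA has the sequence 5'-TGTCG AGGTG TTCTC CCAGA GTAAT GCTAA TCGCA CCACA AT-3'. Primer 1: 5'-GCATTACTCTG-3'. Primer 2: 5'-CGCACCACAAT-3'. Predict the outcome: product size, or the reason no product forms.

No product — the primers' 3' ends point away from each other.

Primer 1 (GCATTACTCTG) has reverse complement CAGAGTAATGC, which matches the top strand at positions 17–27; primer 1 anneals to the top strand there with its 3' end pointing upstream toward position 17.
Primer 2 (CGCACCACAAT) matches the top strand directly at positions 32–42; it anneals to the bottom strand with its 3' end pointing downstream toward position 42.
The 3' ends diverge (primer 1 extends toward position 1, primer 2 toward position 42), so the primers never converge on a shared product.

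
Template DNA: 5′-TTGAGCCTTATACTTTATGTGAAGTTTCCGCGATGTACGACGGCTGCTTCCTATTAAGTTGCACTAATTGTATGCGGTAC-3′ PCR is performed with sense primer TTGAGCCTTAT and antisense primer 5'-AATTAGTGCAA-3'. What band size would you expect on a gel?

Scanning the template, TTGAGCCTTAT occurs at positions 1–11; this primer anneals to the bottom strand there with its 3' end pointing downstream.
The reverse primer's reverse complement is TTGCACTAATT, which matches the template at positions 59–69.
Amplicon spans positions 1–69: 69 bp.

69 bp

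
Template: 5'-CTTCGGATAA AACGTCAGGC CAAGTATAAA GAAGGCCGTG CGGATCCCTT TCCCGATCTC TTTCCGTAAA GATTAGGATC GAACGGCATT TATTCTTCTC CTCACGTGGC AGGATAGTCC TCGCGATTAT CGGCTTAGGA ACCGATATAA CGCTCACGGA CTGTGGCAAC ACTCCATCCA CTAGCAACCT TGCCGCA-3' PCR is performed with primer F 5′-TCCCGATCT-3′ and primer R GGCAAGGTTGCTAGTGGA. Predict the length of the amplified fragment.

144 bp

The forward primer matches the template at positions 51–59.
The reverse primer's reverse complement is TCCACTAGCAACCTTGCC, which matches the template at positions 177–194.
Product length = (reverse-primer end) − (forward-primer start) + 1 = 194 − 51 + 1 = 144 bp.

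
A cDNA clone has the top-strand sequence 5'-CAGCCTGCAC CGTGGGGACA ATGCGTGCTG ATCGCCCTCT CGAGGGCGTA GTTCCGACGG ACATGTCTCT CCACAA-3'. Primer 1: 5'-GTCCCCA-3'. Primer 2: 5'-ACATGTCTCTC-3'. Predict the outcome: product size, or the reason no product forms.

Primer 1 (GTCCCCA) has reverse complement TGGGGAC, which matches the top strand at positions 13–19; primer 1 anneals to the top strand there with its 3' end pointing upstream toward position 13.
Primer 2 (ACATGTCTCTC) matches the top strand directly at positions 61–71; it anneals to the bottom strand with its 3' end pointing downstream toward position 71.
The 3' ends diverge (primer 1 extends toward position 1, primer 2 toward position 76), so the primers never converge on a shared product.

No product — the primers' 3' ends point away from each other.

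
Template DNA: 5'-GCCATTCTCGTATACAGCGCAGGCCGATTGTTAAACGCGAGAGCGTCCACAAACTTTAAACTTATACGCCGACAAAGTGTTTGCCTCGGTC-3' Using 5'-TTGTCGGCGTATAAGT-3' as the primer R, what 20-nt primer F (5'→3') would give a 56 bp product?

5'-CAGGCCGATTGTTAAACGCG-3'

The reverse primer's reverse complement ACTTATACGCCGACAA matches the template at positions 60–75, so the product ends at position 75.
A 56 bp product then starts at position 75 − 56 + 1 = 20.
The forward primer is identical to the top strand there: CAGGCCGATTGTTAAACGCG.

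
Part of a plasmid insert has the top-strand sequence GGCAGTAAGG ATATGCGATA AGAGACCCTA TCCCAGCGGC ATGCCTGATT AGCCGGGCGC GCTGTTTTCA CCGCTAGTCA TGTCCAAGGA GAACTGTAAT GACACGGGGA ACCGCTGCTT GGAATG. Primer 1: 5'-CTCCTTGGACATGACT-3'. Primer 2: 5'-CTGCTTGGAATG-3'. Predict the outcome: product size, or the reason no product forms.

No product — the primers' 3' ends point away from each other.

Primer 1 (CTCCTTGGACATGACT) has reverse complement AGTCATGTCCAAGGAG, which matches the top strand at positions 76–91; primer 1 anneals to the top strand there with its 3' end pointing upstream toward position 76.
Primer 2 (CTGCTTGGAATG) matches the top strand directly at positions 115–126; it anneals to the bottom strand with its 3' end pointing downstream toward position 126.
The 3' ends diverge (primer 1 extends toward position 1, primer 2 toward position 126), so the primers never converge on a shared product.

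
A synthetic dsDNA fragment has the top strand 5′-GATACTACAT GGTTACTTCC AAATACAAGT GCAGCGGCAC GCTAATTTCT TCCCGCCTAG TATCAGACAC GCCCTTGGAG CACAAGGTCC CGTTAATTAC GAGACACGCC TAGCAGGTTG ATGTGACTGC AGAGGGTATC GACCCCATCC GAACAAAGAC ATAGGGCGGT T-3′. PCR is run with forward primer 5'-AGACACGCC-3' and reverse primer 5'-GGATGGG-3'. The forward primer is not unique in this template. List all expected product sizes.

The forward primer AGACACGCC matches the top strand at positions 65–73, 102–110.
The reverse primer's reverse complement is CCCATCC, matching at positions 144–150.
Each forward site pairs with the reverse site to give a product ending at position 150: sizes 86, 49 bp.

86 bp, 49 bp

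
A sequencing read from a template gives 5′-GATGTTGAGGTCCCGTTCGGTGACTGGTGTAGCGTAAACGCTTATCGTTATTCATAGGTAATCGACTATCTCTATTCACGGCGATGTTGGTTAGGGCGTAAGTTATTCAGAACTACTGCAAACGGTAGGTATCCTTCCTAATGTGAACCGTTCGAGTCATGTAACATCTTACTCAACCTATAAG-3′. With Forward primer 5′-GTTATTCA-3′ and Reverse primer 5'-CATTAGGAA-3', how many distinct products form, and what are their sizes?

The forward primer GTTATTCA matches the top strand at positions 47–54, 102–109.
The reverse primer's reverse complement is TTCCTAATG, matching at positions 135–143.
Each forward site pairs with the reverse site to give a product ending at position 143: sizes 97, 42 bp.

Two products: 97 bp, 42 bp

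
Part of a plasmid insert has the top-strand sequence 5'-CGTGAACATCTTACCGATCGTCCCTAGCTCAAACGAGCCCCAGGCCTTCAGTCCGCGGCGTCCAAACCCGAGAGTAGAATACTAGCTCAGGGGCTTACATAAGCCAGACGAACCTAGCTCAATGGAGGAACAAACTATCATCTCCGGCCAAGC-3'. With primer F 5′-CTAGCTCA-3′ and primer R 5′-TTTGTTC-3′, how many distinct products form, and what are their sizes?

The forward primer CTAGCTCA matches the top strand at positions 24–31, 82–89, 114–121.
The reverse primer's reverse complement is GAACAAA, matching at positions 128–134.
Each forward site pairs with the reverse site to give a product ending at position 134: sizes 111, 53, 21 bp.

Three products: 111 bp, 53 bp, 21 bp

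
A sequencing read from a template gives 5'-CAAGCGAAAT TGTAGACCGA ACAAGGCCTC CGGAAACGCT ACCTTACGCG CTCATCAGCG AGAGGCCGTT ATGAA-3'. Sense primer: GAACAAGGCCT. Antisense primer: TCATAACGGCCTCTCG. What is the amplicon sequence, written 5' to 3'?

5'-GAACAAGGCCTCCGGAAACGCTACCTTACGCGCTCATCAGCGAGAGGCCGTTATGA-3'

The forward primer matches the template at positions 19–29.
Reverse complement of the reverse primer: CGAGAGGCCGTTATGA. This occurs on the top strand at positions 59–74.
The product is the template from position 19 through 74 (56 bp).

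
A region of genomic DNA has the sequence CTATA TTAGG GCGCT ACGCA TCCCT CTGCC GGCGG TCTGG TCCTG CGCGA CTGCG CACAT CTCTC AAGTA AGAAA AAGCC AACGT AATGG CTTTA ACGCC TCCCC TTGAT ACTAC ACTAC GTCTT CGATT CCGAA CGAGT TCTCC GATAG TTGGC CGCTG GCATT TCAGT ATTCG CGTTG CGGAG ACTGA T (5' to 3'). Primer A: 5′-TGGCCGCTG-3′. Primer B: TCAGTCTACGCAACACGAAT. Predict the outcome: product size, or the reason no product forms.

Primer B (TCAGTCTACGCAACACGAAT) does not match the top strand, and its reverse complement ATTCGTGTTGCGTAGACTGA does not match either.
With no annealing site for primer B, no amplification occurs.

No product — primer B has no binding site in the template.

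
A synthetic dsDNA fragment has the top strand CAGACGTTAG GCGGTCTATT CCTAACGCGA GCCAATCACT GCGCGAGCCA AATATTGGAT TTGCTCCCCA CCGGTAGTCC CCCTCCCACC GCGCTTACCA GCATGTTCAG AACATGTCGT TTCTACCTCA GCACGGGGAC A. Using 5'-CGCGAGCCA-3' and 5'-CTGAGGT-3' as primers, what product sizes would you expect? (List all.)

106 bp, 90 bp

The forward primer CGCGAGCCA matches the top strand at positions 26–34, 42–50.
The reverse primer's reverse complement is ACCTCAG, matching at positions 125–131.
Each forward site pairs with the reverse site to give a product ending at position 131: sizes 106, 90 bp.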